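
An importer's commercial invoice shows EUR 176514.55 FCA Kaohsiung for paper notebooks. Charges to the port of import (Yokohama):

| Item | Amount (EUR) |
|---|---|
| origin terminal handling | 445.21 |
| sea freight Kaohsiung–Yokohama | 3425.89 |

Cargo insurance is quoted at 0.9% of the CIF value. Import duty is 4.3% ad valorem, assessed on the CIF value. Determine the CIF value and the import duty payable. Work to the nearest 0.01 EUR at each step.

Let C be the CIF value. C = FCA price + pre-shipment costs + freight + 0.9% × C
C − 0.9% × C = 176514.55 + 445.21 + 3425.89
0.991 × C = 180385.65
C = 180385.65 / 0.991 = 182023.86
Insurance premium = 0.9% × 182023.86 = 1638.21
Import duty = 182023.86 × 4.3% = 7827.03

CIF value: EUR 182023.86; import duty: EUR 7827.03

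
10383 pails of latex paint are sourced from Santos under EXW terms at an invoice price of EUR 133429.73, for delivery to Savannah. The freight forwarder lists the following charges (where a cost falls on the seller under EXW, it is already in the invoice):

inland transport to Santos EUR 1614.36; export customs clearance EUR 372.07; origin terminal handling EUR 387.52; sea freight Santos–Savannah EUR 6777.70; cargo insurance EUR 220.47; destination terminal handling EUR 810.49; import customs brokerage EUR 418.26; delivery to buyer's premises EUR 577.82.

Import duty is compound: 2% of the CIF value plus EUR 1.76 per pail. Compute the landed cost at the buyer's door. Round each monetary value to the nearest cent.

Total landed cost: EUR 165738.54

EXW: the seller makes goods available at their premises; the buyer bears all onward costs.
CIF value = EXW price + inland to port + export clearance + origin terminal + freight + insurance = 133429.73 + 1614.36 + 372.07 + 387.52 + 6777.70 + 220.47 = 142801.85
Ad valorem component: 142801.85 × 2% = 2856.04
Specific component: 10383 × 1.76 = 18274.08
Import duty = 2856.04 + 18274.08 = 21130.12
Buyer bears: inland to port 1614.36 + export clearance 372.07 + origin terminal 387.52 + freight 6777.70 + insurance 220.47 + destination terminal 810.49 + brokerage 418.26 + delivery 577.82 + duty 21130.12 = 32308.81
Landed cost = invoice 133429.73 + 32308.81 = 165738.54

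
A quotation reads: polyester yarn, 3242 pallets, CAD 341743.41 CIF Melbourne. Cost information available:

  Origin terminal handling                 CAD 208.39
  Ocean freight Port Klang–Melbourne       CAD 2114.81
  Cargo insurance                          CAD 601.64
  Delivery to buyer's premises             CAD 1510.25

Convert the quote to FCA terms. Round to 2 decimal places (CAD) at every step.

FCA price: CAD 338818.57

Not relevant to the conversion: delivery — on the buyer under both terms; not part of either seller's price.
From CIF to FCA, the seller no longer bears: origin terminal, freight, insurance.
FCA price = 341743.41 − 208.39 − 2114.81 − 601.64 = 338818.57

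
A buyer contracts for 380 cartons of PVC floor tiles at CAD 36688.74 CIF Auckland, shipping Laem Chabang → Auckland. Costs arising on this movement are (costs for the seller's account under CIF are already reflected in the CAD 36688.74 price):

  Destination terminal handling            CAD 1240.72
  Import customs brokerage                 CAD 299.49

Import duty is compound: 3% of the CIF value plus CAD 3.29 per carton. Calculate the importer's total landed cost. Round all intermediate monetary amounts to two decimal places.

CIF: the seller pays costs through ocean freight and marine insurance to the destination port.
The CIF price already equals the CIF value: 36688.74
Ad valorem component: 36688.74 × 3% = 1100.66
Specific component: 380 × 3.29 = 1250.20
Import duty = 1100.66 + 1250.20 = 2350.86
Buyer bears: destination terminal 1240.72 + brokerage 299.49 + duty 2350.86 = 3891.07
Landed cost = invoice 36688.74 + 3891.07 = 40579.81

Total landed cost: CAD 40579.81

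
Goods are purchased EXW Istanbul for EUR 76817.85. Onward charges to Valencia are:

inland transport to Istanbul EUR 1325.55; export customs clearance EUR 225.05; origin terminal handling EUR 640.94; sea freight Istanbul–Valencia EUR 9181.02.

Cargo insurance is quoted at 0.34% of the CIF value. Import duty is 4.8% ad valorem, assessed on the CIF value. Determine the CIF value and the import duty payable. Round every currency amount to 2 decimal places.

CIF value: EUR 88491.28; import duty: EUR 4247.58

Let C be the CIF value. C = EXW price + pre-shipment costs + freight + 0.34% × C
C − 0.34% × C = 76817.85 + 1325.55 + 225.05 + 640.94 + 9181.02
0.9966 × C = 88190.41
C = 88190.41 / 0.9966 = 88491.28
Insurance premium = 0.34% × 88491.28 = 300.87
Import duty = 88491.28 × 4.8% = 4247.58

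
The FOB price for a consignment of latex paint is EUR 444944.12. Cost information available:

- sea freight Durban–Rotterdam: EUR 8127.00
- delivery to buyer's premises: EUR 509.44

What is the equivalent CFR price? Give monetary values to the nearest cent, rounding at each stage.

CFR price: EUR 453071.12

Not relevant to the conversion: delivery — on the buyer under both terms; not part of either seller's price.
From FOB to CFR, the seller additionally bears: freight.
CFR price = 444944.12 + 8127.00 = 453071.12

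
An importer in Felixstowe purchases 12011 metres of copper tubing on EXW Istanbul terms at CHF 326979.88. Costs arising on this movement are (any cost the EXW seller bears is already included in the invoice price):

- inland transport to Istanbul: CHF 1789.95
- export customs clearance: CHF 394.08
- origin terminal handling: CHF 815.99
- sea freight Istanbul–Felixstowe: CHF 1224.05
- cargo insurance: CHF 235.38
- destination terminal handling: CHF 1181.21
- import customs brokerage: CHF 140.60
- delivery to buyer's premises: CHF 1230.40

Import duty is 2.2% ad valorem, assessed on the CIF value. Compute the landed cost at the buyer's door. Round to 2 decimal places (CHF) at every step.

Total landed cost: CHF 341283.21

EXW: the seller makes goods available at their premises; the buyer bears all onward costs.
CIF value = EXW price + inland to port + export clearance + origin terminal + freight + insurance = 326979.88 + 1789.95 + 394.08 + 815.99 + 1224.05 + 235.38 = 331439.33
Import duty = 331439.33 × 2.2% = 7291.67
Buyer bears: inland to port 1789.95 + export clearance 394.08 + origin terminal 815.99 + freight 1224.05 + insurance 235.38 + destination terminal 1181.21 + brokerage 140.60 + delivery 1230.40 + duty 7291.67 = 14303.33
Landed cost = invoice 326979.88 + 14303.33 = 341283.21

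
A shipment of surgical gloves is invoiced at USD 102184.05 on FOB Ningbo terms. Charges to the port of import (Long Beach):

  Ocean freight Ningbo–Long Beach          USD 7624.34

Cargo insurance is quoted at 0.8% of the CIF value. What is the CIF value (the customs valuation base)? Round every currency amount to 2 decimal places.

CIF value: USD 110693.94

Let C be the CIF value. C = FOB price + freight + 0.8% × C
C − 0.8% × C = 102184.05 + 7624.34
0.992 × C = 109808.39
C = 109808.39 / 0.992 = 110693.94
Insurance premium = 0.8% × 110693.94 = 885.55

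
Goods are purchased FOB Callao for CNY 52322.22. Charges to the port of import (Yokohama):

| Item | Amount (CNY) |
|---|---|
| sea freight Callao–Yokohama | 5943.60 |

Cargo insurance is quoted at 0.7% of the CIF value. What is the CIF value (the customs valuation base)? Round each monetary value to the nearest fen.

Let C be the CIF value. C = FOB price + freight + 0.7% × C
C − 0.7% × C = 52322.22 + 5943.60
0.993 × C = 58265.82
C = 58265.82 / 0.993 = 58676.56
Insurance premium = 0.7% × 58676.56 = 410.74

CIF value: CNY 58676.56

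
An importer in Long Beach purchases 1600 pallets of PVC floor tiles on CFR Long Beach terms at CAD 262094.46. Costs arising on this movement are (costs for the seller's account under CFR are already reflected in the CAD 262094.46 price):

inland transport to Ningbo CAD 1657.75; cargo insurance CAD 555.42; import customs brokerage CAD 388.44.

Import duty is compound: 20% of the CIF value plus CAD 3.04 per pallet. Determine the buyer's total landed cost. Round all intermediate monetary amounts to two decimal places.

CFR: the seller pays costs through ocean freight to the destination port, but not insurance.
Already in the invoice (seller's account under CFR): inland to port — exclude.
CIF value = CFR price + insurance = 262094.46 + 555.42 = 262649.88
Ad valorem component: 262649.88 × 20% = 52529.98
Specific component: 1600 × 3.04 = 4864.00
Import duty = 52529.98 + 4864.00 = 57393.98
Buyer bears: insurance 555.42 + brokerage 388.44 + duty 57393.98 = 58337.84
Landed cost = invoice 262094.46 + 58337.84 = 320432.30

Total landed cost: CAD 320432.30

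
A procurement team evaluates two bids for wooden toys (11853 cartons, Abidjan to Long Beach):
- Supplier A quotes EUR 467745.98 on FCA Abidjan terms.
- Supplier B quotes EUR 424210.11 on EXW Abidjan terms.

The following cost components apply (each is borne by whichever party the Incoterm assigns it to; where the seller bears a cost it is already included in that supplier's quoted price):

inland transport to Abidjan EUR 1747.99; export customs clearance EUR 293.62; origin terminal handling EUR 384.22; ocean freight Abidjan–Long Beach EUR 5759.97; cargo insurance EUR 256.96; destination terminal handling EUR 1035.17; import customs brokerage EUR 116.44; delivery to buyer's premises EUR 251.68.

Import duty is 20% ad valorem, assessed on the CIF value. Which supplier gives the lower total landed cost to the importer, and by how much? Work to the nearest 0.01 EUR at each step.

Supplier B is cheaper by EUR 49793.12

Supplier A (FCA):
CIF value = FCA price + origin terminal + freight + insurance = 467745.98 + 384.22 + 5759.97 + 256.96 = 474147.13
Import duty = 474147.13 × 20% = 94829.43
Buyer bears (A): 384.22 + 5759.97 + 256.96 + 1035.17 + 116.44 + 251.68 = 7804.44
Landed cost (A) = invoice 467745.98 + 7804.44 + duty 94829.43 = 570379.85
Supplier B (EXW):
CIF value = EXW price + inland to port + export clearance + origin terminal + freight + insurance = 424210.11 + 1747.99 + 293.62 + 384.22 + 5759.97 + 256.96 = 432652.87
Import duty = 432652.87 × 20% = 86530.57
Buyer bears (B): 1747.99 + 293.62 + 384.22 + 5759.97 + 256.96 + 1035.17 + 116.44 + 251.68 = 9846.05
Landed cost (B) = invoice 424210.11 + 9846.05 + duty 86530.57 = 520586.73
Difference = |570379.85 − 520586.73| = 49793.12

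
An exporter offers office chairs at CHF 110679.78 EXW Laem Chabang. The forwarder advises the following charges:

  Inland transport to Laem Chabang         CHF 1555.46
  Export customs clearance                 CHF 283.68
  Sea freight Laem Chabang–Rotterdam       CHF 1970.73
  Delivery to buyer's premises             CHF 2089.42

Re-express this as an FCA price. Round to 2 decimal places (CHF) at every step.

FCA price: CHF 112518.92

Not relevant to the conversion: freight, delivery — on the buyer under both terms; not part of either seller's price.
From EXW to FCA, the seller additionally bears: inland to port, export clearance.
FCA price = 110679.78 + 1555.46 + 283.68 = 112518.92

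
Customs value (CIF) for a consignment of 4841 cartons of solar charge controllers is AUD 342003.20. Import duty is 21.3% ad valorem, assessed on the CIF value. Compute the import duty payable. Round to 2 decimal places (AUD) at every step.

Import duty: AUD 72846.68

Import duty = 342003.20 × 21.3% = 72846.68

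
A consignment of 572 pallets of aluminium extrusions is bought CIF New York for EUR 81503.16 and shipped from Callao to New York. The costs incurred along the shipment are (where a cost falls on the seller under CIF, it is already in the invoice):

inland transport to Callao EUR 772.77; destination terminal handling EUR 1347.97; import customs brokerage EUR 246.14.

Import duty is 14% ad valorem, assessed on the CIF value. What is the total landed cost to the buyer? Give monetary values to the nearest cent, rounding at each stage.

CIF: the seller pays costs through ocean freight and marine insurance to the destination port.
Already in the invoice (seller's account under CIF): inland to port — exclude.
The CIF price already equals the CIF value: 81503.16
Import duty = 81503.16 × 14% = 11410.44
Buyer bears: destination terminal 1347.97 + brokerage 246.14 + duty 11410.44 = 13004.55
Landed cost = invoice 81503.16 + 13004.55 = 94507.71

Total landed cost: EUR 94507.71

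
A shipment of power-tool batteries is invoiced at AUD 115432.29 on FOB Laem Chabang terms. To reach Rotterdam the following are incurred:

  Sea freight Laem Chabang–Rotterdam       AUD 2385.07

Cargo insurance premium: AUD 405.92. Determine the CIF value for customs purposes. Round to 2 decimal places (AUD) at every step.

CIF = FOB price + freight + insurance
CIF = 115432.29 + 2385.07 + 405.92 = 118223.28

CIF value: AUD 118223.28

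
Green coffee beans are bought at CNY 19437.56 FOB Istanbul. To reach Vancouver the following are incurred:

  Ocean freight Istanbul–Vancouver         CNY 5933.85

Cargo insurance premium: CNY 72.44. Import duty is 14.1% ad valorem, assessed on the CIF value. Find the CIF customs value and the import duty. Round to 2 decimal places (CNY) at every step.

CIF = FOB price + freight + insurance
CIF = 19437.56 + 5933.85 + 72.44 = 25443.85
Import duty = 25443.85 × 14.1% = 3587.58

CIF value: CNY 25443.85; import duty: CNY 3587.58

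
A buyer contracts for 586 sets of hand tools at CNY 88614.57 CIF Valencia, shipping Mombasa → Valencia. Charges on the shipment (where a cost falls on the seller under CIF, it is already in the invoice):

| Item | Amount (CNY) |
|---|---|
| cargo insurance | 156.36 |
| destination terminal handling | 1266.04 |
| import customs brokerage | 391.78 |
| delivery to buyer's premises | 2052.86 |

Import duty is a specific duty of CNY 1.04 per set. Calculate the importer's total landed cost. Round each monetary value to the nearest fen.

Total landed cost: CNY 92934.69

CIF: the seller pays costs through ocean freight and marine insurance to the destination port.
Already in the invoice (seller's account under CIF): insurance — exclude.
The CIF price already equals the CIF value: 88614.57
Import duty = 586 × 1.04 = 609.44
Buyer bears: destination terminal 1266.04 + brokerage 391.78 + delivery 2052.86 + duty 609.44 = 4320.12
Landed cost = invoice 88614.57 + 4320.12 = 92934.69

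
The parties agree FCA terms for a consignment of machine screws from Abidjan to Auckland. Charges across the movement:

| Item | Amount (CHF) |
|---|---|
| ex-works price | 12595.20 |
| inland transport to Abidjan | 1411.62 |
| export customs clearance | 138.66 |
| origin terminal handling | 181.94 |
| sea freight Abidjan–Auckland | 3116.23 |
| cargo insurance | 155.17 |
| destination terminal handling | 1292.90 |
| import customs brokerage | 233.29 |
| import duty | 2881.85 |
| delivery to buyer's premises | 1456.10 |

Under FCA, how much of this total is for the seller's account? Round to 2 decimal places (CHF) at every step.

FCA: the seller delivers export-cleared goods to the carrier; the buyer bears costs from that point.
Seller's account: goods 12595.20 + inland to port 1411.62 + export clearance 138.66 = 14145.48
Buyer's account: origin terminal 181.94 + freight 3116.23 + insurance 155.17 + destination terminal 1292.90 + brokerage 233.29 + duty 2881.85 + delivery 1456.10 = 9317.48

Seller's account: CHF 14145.48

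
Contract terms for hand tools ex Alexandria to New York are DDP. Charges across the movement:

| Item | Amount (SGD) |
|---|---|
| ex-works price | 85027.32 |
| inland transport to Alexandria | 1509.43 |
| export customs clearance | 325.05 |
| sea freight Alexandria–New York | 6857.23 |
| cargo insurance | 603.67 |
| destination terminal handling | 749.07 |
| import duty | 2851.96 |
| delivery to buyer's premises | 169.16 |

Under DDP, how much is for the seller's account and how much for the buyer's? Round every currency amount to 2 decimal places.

DDP: the seller bears all costs including import duty.
Seller's account: goods 85027.32 + inland to port 1509.43 + export clearance 325.05 + freight 6857.23 + insurance 603.67 + destination terminal 749.07 + duty 2851.96 + delivery 169.16 = 98092.89
Buyer's account: 0.00

Seller: SGD 98092.89; buyer: SGD 0.00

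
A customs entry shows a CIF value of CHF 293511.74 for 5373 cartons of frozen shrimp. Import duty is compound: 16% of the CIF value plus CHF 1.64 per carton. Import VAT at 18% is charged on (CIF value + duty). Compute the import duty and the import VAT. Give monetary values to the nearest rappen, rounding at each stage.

Import duty: CHF 55773.60; import VAT: CHF 62871.36

Ad valorem component: 293511.74 × 16% = 46961.88
Specific component: 5373 × 1.64 = 8811.72
Import duty = 46961.88 + 8811.72 = 55773.60
VAT base = CIF + duty = 293511.74 + 55773.60 = 349285.34
Import VAT = 349285.34 × 18% = 62871.36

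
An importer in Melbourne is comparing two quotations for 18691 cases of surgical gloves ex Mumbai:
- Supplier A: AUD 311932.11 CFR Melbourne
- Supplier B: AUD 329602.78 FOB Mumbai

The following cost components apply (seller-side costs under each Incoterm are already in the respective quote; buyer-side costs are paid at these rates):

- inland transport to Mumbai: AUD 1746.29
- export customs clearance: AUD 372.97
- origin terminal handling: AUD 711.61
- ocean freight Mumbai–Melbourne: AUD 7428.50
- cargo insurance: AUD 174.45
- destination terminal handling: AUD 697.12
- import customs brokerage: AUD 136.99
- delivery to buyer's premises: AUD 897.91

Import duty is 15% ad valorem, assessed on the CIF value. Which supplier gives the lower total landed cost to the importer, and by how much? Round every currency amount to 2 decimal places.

Supplier A is cheaper by AUD 28864.05

Supplier A (CFR):
CIF value = CFR price + insurance = 311932.11 + 174.45 = 312106.56
Import duty = 312106.56 × 15% = 46815.98
Buyer bears (A): 174.45 + 697.12 + 136.99 + 897.91 = 1906.47
Landed cost (A) = invoice 311932.11 + 1906.47 + duty 46815.98 = 360654.56
Supplier B (FOB):
CIF value = FOB price + freight + insurance = 329602.78 + 7428.50 + 174.45 = 337205.73
Import duty = 337205.73 × 15% = 50580.86
Buyer bears (B): 7428.50 + 174.45 + 697.12 + 136.99 + 897.91 = 9334.97
Landed cost (B) = invoice 329602.78 + 9334.97 + duty 50580.86 = 389518.61
Difference = |360654.56 − 389518.61| = 28864.05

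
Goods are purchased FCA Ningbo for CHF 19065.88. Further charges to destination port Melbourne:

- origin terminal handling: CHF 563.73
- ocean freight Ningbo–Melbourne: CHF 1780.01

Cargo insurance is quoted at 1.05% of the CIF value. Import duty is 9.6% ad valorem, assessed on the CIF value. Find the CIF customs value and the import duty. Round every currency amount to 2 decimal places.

CIF value: CHF 21636.81; import duty: CHF 2077.13

Let C be the CIF value. C = FCA price + pre-shipment costs + freight + 1.05% × C
C − 1.05% × C = 19065.88 + 563.73 + 1780.01
0.9895 × C = 21409.62
C = 21409.62 / 0.9895 = 21636.81
Insurance premium = 1.05% × 21636.81 = 227.19
Import duty = 21636.81 × 9.6% = 2077.13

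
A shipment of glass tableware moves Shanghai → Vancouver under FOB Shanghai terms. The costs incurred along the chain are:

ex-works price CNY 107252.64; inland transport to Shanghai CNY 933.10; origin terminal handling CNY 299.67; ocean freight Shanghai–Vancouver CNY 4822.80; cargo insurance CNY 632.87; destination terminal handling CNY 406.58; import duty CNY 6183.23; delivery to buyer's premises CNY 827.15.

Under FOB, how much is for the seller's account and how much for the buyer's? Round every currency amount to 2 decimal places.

Seller: CNY 108485.41; buyer: CNY 12872.63

FOB: the seller bears costs until goods are on board at the origin port; the buyer bears freight, insurance and all costs thereafter.
Seller's account: goods 107252.64 + inland to port 933.10 + origin terminal 299.67 = 108485.41
Buyer's account: freight 4822.80 + insurance 632.87 + destination terminal 406.58 + duty 6183.23 + delivery 827.15 = 12872.63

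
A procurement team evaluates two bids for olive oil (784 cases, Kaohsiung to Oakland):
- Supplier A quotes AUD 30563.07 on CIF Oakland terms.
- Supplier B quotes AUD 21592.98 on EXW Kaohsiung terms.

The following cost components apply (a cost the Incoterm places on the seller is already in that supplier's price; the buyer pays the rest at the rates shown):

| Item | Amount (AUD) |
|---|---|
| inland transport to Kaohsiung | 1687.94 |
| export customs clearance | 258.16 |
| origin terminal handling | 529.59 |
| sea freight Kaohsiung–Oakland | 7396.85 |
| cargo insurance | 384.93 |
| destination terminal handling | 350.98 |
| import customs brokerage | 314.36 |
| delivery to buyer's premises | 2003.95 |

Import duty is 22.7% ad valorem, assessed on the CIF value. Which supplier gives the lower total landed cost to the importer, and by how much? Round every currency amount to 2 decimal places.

Supplier A (CIF):
The CIF price already equals the CIF value: 30563.07
Import duty = 30563.07 × 22.7% = 6937.82
Buyer bears (A): 350.98 + 314.36 + 2003.95 = 2669.29
Landed cost (A) = invoice 30563.07 + 2669.29 + duty 6937.82 = 40170.18
Supplier B (EXW):
CIF value = EXW price + inland to port + export clearance + origin terminal + freight + insurance = 21592.98 + 1687.94 + 258.16 + 529.59 + 7396.85 + 384.93 = 31850.45
Import duty = 31850.45 × 22.7% = 7230.05
Buyer bears (B): 1687.94 + 258.16 + 529.59 + 7396.85 + 384.93 + 350.98 + 314.36 + 2003.95 = 12926.76
Landed cost (B) = invoice 21592.98 + 12926.76 + duty 7230.05 = 41749.79
Difference = |40170.18 − 41749.79| = 1579.61

Supplier A is cheaper by AUD 1579.61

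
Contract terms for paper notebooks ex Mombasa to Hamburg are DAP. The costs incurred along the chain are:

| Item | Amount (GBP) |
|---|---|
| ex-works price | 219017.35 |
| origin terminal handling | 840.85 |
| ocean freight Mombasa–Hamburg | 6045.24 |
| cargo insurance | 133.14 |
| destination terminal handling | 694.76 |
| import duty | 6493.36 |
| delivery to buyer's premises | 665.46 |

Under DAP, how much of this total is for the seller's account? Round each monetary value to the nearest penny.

Seller's account: GBP 227396.80

DAP: the seller bears all costs to the named destination except import duty and clearance.
Seller's account: goods 219017.35 + origin terminal 840.85 + freight 6045.24 + insurance 133.14 + destination terminal 694.76 + delivery 665.46 = 227396.80
Buyer's account: duty 6493.36 = 6493.36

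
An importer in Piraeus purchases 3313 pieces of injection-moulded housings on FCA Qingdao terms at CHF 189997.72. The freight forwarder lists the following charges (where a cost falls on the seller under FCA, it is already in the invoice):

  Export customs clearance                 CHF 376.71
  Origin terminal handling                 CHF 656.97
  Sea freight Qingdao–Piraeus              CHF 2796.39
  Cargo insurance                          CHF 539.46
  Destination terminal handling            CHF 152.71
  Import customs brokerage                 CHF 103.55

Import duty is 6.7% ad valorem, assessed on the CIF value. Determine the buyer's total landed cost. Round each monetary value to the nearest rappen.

FCA: the seller delivers export-cleared goods to the carrier; the buyer bears costs from that point.
Already in the invoice (seller's account under FCA): export clearance — exclude.
CIF value = FCA price + origin terminal + freight + insurance = 189997.72 + 656.97 + 2796.39 + 539.46 = 193990.54
Import duty = 193990.54 × 6.7% = 12997.37
Buyer bears: origin terminal 656.97 + freight 2796.39 + insurance 539.46 + destination terminal 152.71 + brokerage 103.55 + duty 12997.37 = 17246.45
Landed cost = invoice 189997.72 + 17246.45 = 207244.17

Total landed cost: CHF 207244.17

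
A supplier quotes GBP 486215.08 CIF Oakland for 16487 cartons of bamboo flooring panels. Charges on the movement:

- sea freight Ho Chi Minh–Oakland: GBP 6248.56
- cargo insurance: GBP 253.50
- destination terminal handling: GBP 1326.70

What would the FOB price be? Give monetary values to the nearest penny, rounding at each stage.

FOB price: GBP 479713.02

Not relevant to the conversion: destination terminal — on the buyer under both terms; not part of either seller's price.
From CIF to FOB, the seller no longer bears: freight, insurance.
FOB price = 486215.08 − 6248.56 − 253.50 = 479713.02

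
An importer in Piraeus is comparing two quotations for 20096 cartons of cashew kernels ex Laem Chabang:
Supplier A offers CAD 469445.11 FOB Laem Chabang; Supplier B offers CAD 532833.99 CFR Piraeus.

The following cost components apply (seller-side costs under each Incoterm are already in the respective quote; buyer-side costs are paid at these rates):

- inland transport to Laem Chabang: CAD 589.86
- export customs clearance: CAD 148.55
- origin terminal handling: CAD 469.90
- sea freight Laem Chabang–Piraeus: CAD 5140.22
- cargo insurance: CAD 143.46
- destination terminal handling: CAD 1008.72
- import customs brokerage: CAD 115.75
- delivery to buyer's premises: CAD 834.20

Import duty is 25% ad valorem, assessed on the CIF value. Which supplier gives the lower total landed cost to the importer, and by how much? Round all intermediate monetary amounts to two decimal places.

Supplier A (FOB):
CIF value = FOB price + freight + insurance = 469445.11 + 5140.22 + 143.46 = 474728.79
Import duty = 474728.79 × 25% = 118682.20
Buyer bears (A): 5140.22 + 143.46 + 1008.72 + 115.75 + 834.20 = 7242.35
Landed cost (A) = invoice 469445.11 + 7242.35 + duty 118682.20 = 595369.66
Supplier B (CFR):
CIF value = CFR price + insurance = 532833.99 + 143.46 = 532977.45
Import duty = 532977.45 × 25% = 133244.36
Buyer bears (B): 143.46 + 1008.72 + 115.75 + 834.20 = 2102.13
Landed cost (B) = invoice 532833.99 + 2102.13 + duty 133244.36 = 668180.48
Difference = |595369.66 − 668180.48| = 72810.82

Supplier A is cheaper by CAD 72810.82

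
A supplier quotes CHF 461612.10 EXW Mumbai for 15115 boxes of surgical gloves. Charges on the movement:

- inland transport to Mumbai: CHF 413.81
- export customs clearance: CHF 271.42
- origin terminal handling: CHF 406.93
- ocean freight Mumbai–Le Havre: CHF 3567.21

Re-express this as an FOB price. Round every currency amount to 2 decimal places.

FOB price: CHF 462704.26

Not relevant to the conversion: freight — on the buyer under both terms; not part of either seller's price.
From EXW to FOB, the seller additionally bears: inland to port, export clearance, origin terminal.
FOB price = 461612.10 + 413.81 + 271.42 + 406.93 = 462704.26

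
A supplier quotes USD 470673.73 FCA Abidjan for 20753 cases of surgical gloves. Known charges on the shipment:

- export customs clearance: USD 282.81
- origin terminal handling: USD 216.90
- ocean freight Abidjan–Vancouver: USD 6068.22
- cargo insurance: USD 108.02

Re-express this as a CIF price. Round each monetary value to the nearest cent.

Not relevant to the conversion: export clearance — on the seller under both FCA and CIF; already in the FCA price and stays in the CIF price.
From FCA to CIF, the seller additionally bears: origin terminal, freight, insurance.
CIF price = 470673.73 + 216.90 + 6068.22 + 108.02 = 477066.87

CIF price: USD 477066.87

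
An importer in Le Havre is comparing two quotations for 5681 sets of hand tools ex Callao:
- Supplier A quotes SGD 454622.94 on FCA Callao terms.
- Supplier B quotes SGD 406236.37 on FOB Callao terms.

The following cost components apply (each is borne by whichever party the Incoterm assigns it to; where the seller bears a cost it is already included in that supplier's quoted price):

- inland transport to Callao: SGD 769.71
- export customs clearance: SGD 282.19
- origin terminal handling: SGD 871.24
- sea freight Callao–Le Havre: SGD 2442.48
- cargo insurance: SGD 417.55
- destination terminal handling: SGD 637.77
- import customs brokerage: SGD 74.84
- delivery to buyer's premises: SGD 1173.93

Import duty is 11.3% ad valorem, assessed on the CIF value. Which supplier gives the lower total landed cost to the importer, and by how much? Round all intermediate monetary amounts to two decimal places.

Supplier B is cheaper by SGD 54823.95

Supplier A (FCA):
CIF value = FCA price + origin terminal + freight + insurance = 454622.94 + 871.24 + 2442.48 + 417.55 = 458354.21
Import duty = 458354.21 × 11.3% = 51794.03
Buyer bears (A): 871.24 + 2442.48 + 417.55 + 637.77 + 74.84 + 1173.93 = 5617.81
Landed cost (A) = invoice 454622.94 + 5617.81 + duty 51794.03 = 512034.78
Supplier B (FOB):
CIF value = FOB price + freight + insurance = 406236.37 + 2442.48 + 417.55 = 409096.40
Import duty = 409096.40 × 11.3% = 46227.89
Buyer bears (B): 2442.48 + 417.55 + 637.77 + 74.84 + 1173.93 = 4746.57
Landed cost (B) = invoice 406236.37 + 4746.57 + duty 46227.89 = 457210.83
Difference = |512034.78 − 457210.83| = 54823.95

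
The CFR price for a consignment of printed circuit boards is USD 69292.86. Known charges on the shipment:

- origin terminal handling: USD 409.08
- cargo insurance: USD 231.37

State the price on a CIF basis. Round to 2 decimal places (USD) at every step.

CIF price: USD 69524.23

Not relevant to the conversion: origin terminal — on the seller under both CFR and CIF; already in the CFR price and stays in the CIF price.
From CFR to CIF, the seller additionally bears: insurance.
CIF price = 69292.86 + 231.37 = 69524.23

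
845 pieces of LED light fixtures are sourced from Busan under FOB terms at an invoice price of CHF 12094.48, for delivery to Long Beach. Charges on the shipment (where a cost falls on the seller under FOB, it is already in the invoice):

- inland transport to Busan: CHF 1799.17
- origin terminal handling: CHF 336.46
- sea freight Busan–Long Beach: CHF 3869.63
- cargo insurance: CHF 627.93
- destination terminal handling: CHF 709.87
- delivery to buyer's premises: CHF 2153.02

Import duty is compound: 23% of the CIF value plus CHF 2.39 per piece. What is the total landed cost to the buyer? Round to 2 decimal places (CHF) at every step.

Total landed cost: CHF 25290.65

FOB: the seller bears costs until goods are on board at the origin port; the buyer bears freight, insurance and all costs thereafter.
Already in the invoice (seller's account under FOB): inland to port, origin terminal — exclude.
CIF value = FOB price + freight + insurance = 12094.48 + 3869.63 + 627.93 = 16592.04
Ad valorem component: 16592.04 × 23% = 3816.17
Specific component: 845 × 2.39 = 2019.55
Import duty = 3816.17 + 2019.55 = 5835.72
Buyer bears: freight 3869.63 + insurance 627.93 + destination terminal 709.87 + delivery 2153.02 + duty 5835.72 = 13196.17
Landed cost = invoice 12094.48 + 13196.17 = 25290.65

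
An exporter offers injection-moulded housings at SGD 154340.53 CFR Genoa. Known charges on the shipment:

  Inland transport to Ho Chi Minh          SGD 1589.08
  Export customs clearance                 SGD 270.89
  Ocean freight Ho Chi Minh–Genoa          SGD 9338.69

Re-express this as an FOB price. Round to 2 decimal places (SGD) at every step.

FOB price: SGD 145001.84

Not relevant to the conversion: export clearance, inland to port — on the seller under both CFR and FOB; already in the CFR price and stays in the FOB price.
From CFR to FOB, the seller no longer bears: freight.
FOB price = 154340.53 − 9338.69 = 145001.84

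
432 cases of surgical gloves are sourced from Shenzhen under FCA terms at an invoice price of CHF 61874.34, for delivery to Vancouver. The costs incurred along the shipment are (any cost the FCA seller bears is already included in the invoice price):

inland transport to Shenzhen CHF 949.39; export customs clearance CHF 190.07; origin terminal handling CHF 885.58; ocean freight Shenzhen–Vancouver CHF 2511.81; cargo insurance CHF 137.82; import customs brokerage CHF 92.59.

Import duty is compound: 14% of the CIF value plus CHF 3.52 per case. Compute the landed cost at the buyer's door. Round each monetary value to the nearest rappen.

FCA: the seller delivers export-cleared goods to the carrier; the buyer bears costs from that point.
Already in the invoice (seller's account under FCA): inland to port, export clearance — exclude.
CIF value = FCA price + origin terminal + freight + insurance = 61874.34 + 885.58 + 2511.81 + 137.82 = 65409.55
Ad valorem component: 65409.55 × 14% = 9157.34
Specific component: 432 × 3.52 = 1520.64
Import duty = 9157.34 + 1520.64 = 10677.98
Buyer bears: origin terminal 885.58 + freight 2511.81 + insurance 137.82 + brokerage 92.59 + duty 10677.98 = 14305.78
Landed cost = invoice 61874.34 + 14305.78 = 76180.12

Total landed cost: CHF 76180.12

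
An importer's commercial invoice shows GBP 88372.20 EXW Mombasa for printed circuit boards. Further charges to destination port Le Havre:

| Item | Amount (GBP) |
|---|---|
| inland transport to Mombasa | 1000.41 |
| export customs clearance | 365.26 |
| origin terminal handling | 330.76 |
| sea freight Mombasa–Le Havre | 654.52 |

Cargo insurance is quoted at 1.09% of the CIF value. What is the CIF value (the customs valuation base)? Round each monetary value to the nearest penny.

Let C be the CIF value. C = EXW price + pre-shipment costs + freight + 1.09% × C
C − 1.09% × C = 88372.20 + 1000.41 + 365.26 + 330.76 + 654.52
0.9891 × C = 90723.15
C = 90723.15 / 0.9891 = 91722.93
Insurance premium = 1.09% × 91722.93 = 999.78

CIF value: GBP 91722.93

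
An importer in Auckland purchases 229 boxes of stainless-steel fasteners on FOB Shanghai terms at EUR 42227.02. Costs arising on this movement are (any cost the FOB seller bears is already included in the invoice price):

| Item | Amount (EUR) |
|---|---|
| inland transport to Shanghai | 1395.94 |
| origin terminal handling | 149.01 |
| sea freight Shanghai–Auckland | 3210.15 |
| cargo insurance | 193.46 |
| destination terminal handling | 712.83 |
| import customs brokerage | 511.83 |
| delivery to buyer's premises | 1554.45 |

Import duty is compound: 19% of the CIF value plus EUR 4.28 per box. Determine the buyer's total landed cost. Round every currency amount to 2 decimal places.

Total landed cost: EUR 58059.68

FOB: the seller bears costs until goods are on board at the origin port; the buyer bears freight, insurance and all costs thereafter.
Already in the invoice (seller's account under FOB): inland to port, origin terminal — exclude.
CIF value = FOB price + freight + insurance = 42227.02 + 3210.15 + 193.46 = 45630.63
Ad valorem component: 45630.63 × 19% = 8669.82
Specific component: 229 × 4.28 = 980.12
Import duty = 8669.82 + 980.12 = 9649.94
Buyer bears: freight 3210.15 + insurance 193.46 + destination terminal 712.83 + brokerage 511.83 + delivery 1554.45 + duty 9649.94 = 15832.66
Landed cost = invoice 42227.02 + 15832.66 = 58059.68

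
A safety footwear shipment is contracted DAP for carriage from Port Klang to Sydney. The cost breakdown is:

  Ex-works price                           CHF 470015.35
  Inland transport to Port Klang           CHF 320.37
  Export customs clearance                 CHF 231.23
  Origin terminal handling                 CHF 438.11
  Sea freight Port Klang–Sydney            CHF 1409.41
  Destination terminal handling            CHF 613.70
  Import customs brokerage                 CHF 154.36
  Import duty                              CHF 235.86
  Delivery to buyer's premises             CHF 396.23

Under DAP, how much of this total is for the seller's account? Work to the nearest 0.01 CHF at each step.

Seller's account: CHF 473424.40

DAP: the seller bears all costs to the named destination except import duty and clearance.
Seller's account: goods 470015.35 + inland to port 320.37 + export clearance 231.23 + origin terminal 438.11 + freight 1409.41 + destination terminal 613.70 + delivery 396.23 = 473424.40
Buyer's account: brokerage 154.36 + duty 235.86 = 390.22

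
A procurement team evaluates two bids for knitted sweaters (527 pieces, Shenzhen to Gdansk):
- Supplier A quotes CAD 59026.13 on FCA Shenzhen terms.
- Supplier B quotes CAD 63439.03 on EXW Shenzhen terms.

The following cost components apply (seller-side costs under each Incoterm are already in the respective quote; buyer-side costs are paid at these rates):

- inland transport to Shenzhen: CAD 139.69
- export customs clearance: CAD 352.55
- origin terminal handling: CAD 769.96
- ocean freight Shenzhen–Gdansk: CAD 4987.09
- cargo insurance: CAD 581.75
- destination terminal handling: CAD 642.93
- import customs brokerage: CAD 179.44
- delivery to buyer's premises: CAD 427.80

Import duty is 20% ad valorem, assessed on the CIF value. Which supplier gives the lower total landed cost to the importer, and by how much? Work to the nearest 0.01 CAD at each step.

Supplier A is cheaper by CAD 5886.16

Supplier A (FCA):
CIF value = FCA price + origin terminal + freight + insurance = 59026.13 + 769.96 + 4987.09 + 581.75 = 65364.93
Import duty = 65364.93 × 20% = 13072.99
Buyer bears (A): 769.96 + 4987.09 + 581.75 + 642.93 + 179.44 + 427.80 = 7588.97
Landed cost (A) = invoice 59026.13 + 7588.97 + duty 13072.99 = 79688.09
Supplier B (EXW):
CIF value = EXW price + inland to port + export clearance + origin terminal + freight + insurance = 63439.03 + 139.69 + 352.55 + 769.96 + 4987.09 + 581.75 = 70270.07
Import duty = 70270.07 × 20% = 14054.01
Buyer bears (B): 139.69 + 352.55 + 769.96 + 4987.09 + 581.75 + 642.93 + 179.44 + 427.80 = 8081.21
Landed cost (B) = invoice 63439.03 + 8081.21 + duty 14054.01 = 85574.25
Difference = |79688.09 − 85574.25| = 5886.16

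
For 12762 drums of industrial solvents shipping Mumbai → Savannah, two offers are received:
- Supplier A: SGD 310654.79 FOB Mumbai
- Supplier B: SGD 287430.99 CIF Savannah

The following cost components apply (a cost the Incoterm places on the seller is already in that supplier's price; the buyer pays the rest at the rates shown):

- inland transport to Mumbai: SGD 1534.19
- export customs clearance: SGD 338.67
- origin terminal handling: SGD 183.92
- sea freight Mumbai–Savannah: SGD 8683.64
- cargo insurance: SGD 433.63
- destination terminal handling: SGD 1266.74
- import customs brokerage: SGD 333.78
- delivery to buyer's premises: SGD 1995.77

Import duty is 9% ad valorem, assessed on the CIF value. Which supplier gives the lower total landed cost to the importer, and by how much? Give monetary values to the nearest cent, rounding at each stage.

Supplier B is cheaper by SGD 35251.77

Supplier A (FOB):
CIF value = FOB price + freight + insurance = 310654.79 + 8683.64 + 433.63 = 319772.06
Import duty = 319772.06 × 9% = 28779.49
Buyer bears (A): 8683.64 + 433.63 + 1266.74 + 333.78 + 1995.77 = 12713.56
Landed cost (A) = invoice 310654.79 + 12713.56 + duty 28779.49 = 352147.84
Supplier B (CIF):
The CIF price already equals the CIF value: 287430.99
Import duty = 287430.99 × 9% = 25868.79
Buyer bears (B): 1266.74 + 333.78 + 1995.77 = 3596.29
Landed cost (B) = invoice 287430.99 + 3596.29 + duty 25868.79 = 316896.07
Difference = |352147.84 − 316896.07| = 35251.77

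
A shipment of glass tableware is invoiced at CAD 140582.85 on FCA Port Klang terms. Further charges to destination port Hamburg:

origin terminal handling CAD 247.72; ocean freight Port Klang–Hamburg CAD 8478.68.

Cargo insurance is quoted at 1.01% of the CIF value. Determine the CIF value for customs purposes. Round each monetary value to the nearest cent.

CIF value: CAD 150832.66

Let C be the CIF value. C = FCA price + pre-shipment costs + freight + 1.01% × C
C − 1.01% × C = 140582.85 + 247.72 + 8478.68
0.9899 × C = 149309.25
C = 149309.25 / 0.9899 = 150832.66
Insurance premium = 1.01% × 150832.66 = 1523.41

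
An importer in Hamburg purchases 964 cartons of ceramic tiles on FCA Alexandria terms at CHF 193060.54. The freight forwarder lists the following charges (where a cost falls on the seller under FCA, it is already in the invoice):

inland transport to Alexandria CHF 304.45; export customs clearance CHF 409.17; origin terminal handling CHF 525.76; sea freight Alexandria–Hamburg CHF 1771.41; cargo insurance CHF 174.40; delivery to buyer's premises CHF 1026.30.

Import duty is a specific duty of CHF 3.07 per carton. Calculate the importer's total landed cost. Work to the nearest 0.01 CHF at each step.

FCA: the seller delivers export-cleared goods to the carrier; the buyer bears costs from that point.
Already in the invoice (seller's account under FCA): inland to port, export clearance — exclude.
CIF value = FCA price + origin terminal + freight + insurance = 193060.54 + 525.76 + 1771.41 + 174.40 = 195532.11
Import duty = 964 × 3.07 = 2959.48
Buyer bears: origin terminal 525.76 + freight 1771.41 + insurance 174.40 + delivery 1026.30 + duty 2959.48 = 6457.35
Landed cost = invoice 193060.54 + 6457.35 = 199517.89

Total landed cost: CHF 199517.89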